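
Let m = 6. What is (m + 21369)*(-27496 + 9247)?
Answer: -390072375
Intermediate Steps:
(m + 21369)*(-27496 + 9247) = (6 + 21369)*(-27496 + 9247) = 21375*(-18249) = -390072375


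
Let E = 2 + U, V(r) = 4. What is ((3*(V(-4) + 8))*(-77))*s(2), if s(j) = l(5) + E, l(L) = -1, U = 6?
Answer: -19404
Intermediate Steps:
E = 8 (E = 2 + 6 = 8)
s(j) = 7 (s(j) = -1 + 8 = 7)
((3*(V(-4) + 8))*(-77))*s(2) = ((3*(4 + 8))*(-77))*7 = ((3*12)*(-77))*7 = (36*(-77))*7 = -2772*7 = -19404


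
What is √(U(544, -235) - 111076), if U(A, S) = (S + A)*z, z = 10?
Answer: I*√107986 ≈ 328.61*I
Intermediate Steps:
U(A, S) = 10*A + 10*S (U(A, S) = (S + A)*10 = (A + S)*10 = 10*A + 10*S)
√(U(544, -235) - 111076) = √((10*544 + 10*(-235)) - 111076) = √((5440 - 2350) - 111076) = √(3090 - 111076) = √(-107986) = I*√107986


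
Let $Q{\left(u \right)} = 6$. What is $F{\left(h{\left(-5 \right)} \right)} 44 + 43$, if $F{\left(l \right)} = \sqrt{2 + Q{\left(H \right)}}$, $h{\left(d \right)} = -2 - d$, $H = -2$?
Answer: $43 + 88 \sqrt{2} \approx 167.45$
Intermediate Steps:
$F{\left(l \right)} = 2 \sqrt{2}$ ($F{\left(l \right)} = \sqrt{2 + 6} = \sqrt{8} = 2 \sqrt{2}$)
$F{\left(h{\left(-5 \right)} \right)} 44 + 43 = 2 \sqrt{2} \cdot 44 + 43 = 88 \sqrt{2} + 43 = 43 + 88 \sqrt{2}$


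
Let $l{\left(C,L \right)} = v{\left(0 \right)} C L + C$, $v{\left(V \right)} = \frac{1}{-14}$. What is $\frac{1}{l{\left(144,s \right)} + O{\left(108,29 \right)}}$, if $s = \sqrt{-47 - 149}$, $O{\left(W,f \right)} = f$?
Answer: $\frac{173}{50665} + \frac{144 i}{50665} \approx 0.0034146 + 0.0028422 i$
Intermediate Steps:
$v{\left(V \right)} = - \frac{1}{14}$
$s = 14 i$ ($s = \sqrt{-196} = 14 i \approx 14.0 i$)
$l{\left(C,L \right)} = C - \frac{C L}{14}$ ($l{\left(C,L \right)} = - \frac{C}{14} L + C = - \frac{C L}{14} + C = C - \frac{C L}{14}$)
$\frac{1}{l{\left(144,s \right)} + O{\left(108,29 \right)}} = \frac{1}{\frac{1}{14} \cdot 144 \left(14 - 14 i\right) + 29} = \frac{1}{\left(144 - 144 i\right) + 29} = \frac{1}{173 - 144 i} = \frac{173 + 144 i}{50665}$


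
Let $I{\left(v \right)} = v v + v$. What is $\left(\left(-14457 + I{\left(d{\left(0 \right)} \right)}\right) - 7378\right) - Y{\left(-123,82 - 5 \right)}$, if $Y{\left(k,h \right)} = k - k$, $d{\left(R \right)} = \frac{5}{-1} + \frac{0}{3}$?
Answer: $-21815$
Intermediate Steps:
$d{\left(R \right)} = -5$ ($d{\left(R \right)} = 5 \left(-1\right) + 0 \cdot \frac{1}{3} = -5 + 0 = -5$)
$Y{\left(k,h \right)} = 0$
$I{\left(v \right)} = v + v^{2}$ ($I{\left(v \right)} = v^{2} + v = v + v^{2}$)
$\left(\left(-14457 + I{\left(d{\left(0 \right)} \right)}\right) - 7378\right) - Y{\left(-123,82 - 5 \right)} = \left(\left(-14457 - 5 \left(1 - 5\right)\right) - 7378\right) - 0 = \left(\left(-14457 - -20\right) - 7378\right) + 0 = \left(\left(-14457 + 20\right) - 7378\right) + 0 = \left(-14437 - 7378\right) + 0 = -21815 + 0 = -21815$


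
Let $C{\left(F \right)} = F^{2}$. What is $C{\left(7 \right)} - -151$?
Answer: $200$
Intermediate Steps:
$C{\left(7 \right)} - -151 = 7^{2} - -151 = 49 + 151 = 200$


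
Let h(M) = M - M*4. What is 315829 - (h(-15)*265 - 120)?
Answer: 304024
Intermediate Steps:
h(M) = -3*M (h(M) = M - 4*M = -3*M)
315829 - (h(-15)*265 - 120) = 315829 - (-3*(-15)*265 - 120) = 315829 - (45*265 - 120) = 315829 - (11925 - 120) = 315829 - 1*11805 = 315829 - 11805 = 304024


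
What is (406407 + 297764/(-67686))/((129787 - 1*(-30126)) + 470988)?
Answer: 13753883219/21351582543 ≈ 0.64416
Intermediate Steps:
(406407 + 297764/(-67686))/((129787 - 1*(-30126)) + 470988) = (406407 + 297764*(-1/67686))/((129787 + 30126) + 470988) = (406407 - 148882/33843)/(159913 + 470988) = (13753883219/33843)/630901 = (13753883219/33843)*(1/630901) = 13753883219/21351582543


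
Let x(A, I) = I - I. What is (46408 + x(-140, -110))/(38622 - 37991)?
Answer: 46408/631 ≈ 73.547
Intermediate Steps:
x(A, I) = 0
(46408 + x(-140, -110))/(38622 - 37991) = (46408 + 0)/(38622 - 37991) = 46408/631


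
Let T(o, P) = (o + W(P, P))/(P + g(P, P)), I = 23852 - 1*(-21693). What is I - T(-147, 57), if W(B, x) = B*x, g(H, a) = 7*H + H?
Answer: 7787161/171 ≈ 45539.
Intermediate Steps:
I = 45545 (I = 23852 + 21693 = 45545)
g(H, a) = 8*H
T(o, P) = (o + P²)/(9*P) (T(o, P) = (o + P*P)/(P + 8*P) = (o + P²)/((9*P)) = (o + P²)*(1/(9*P)) = (o + P²)/(9*P))
I - T(-147, 57) = 45545 - (-147 + 57²)/(9*57) = 45545 - (-147 + 3249)/(9*57) = 45545 - 3102/(9*57) = 45545 - 1*1034/171 = 45545 - 1034/171 = 7787161/171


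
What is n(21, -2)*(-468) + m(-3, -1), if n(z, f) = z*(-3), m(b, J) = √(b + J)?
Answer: 29484 + 2*I ≈ 29484.0 + 2.0*I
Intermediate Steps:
m(b, J) = √(J + b)
n(z, f) = -3*z
n(21, -2)*(-468) + m(-3, -1) = -3*21*(-468) + √(-1 - 3) = -63*(-468) + √(-4) = 29484 + 2*I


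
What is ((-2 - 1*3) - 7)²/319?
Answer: 144/319 ≈ 0.45141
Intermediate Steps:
((-2 - 1*3) - 7)²/319 = ((-2 - 3) - 7)²*(1/319) = (-5 - 7)²*(1/319) = (-12)²*(1/319) = 144*(1/319) = 144/319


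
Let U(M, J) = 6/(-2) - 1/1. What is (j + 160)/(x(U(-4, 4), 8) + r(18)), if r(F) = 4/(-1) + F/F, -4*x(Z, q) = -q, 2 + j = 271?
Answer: -429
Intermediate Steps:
U(M, J) = -4 (U(M, J) = 6*(-½) - 1*1 = -3 - 1 = -4)
j = 269 (j = -2 + 271 = 269)
x(Z, q) = q/4 (x(Z, q) = -(-1)*q/4 = q/4)
r(F) = -3 (r(F) = 4*(-1) + 1 = -4 + 1 = -3)
(j + 160)/(x(U(-4, 4), 8) + r(18)) = (269 + 160)/((¼)*8 - 3) = 429/(2 - 3) = 429/(-1) = 429*(-1) = -429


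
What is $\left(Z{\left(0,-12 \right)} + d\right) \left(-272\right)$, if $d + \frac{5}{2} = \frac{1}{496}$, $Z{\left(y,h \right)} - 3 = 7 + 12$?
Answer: $- \frac{164441}{31} \approx -5304.5$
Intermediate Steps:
$Z{\left(y,h \right)} = 22$ ($Z{\left(y,h \right)} = 3 + \left(7 + 12\right) = 3 + 19 = 22$)
$d = - \frac{1239}{496}$ ($d = - \frac{5}{2} + \frac{1}{496} = - \frac{1239}{496} \approx -2.498$)
$\left(Z{\left(0,-12 \right)} + d\right) \left(-272\right) = \left(22 - \frac{1239}{496}\right) \left(-272\right) = \frac{9673}{496} \left(-272\right) = - \frac{164441}{31}$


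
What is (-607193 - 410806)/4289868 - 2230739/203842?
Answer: -543171489145/48580848492 ≈ -11.181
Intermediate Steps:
(-607193 - 410806)/4289868 - 2230739/203842 = -1017999*1/4289868 - 2230739*1/203842 = -113111/476652 - 2230739/203842 = -543171489145/48580848492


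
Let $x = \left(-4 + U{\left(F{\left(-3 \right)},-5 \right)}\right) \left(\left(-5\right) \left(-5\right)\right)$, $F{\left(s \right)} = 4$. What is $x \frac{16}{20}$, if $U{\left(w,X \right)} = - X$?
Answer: $20$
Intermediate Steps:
$x = 25$ ($x = \left(-4 - -5\right) \left(\left(-5\right) \left(-5\right)\right) = \left(-4 + 5\right) 25 = 1 \cdot 25 = 25$)
$x \frac{16}{20} = 25 \cdot \frac{16}{20} = 25 \cdot 16 \cdot \frac{1}{20} = 25 \cdot \frac{4}{5} = 20$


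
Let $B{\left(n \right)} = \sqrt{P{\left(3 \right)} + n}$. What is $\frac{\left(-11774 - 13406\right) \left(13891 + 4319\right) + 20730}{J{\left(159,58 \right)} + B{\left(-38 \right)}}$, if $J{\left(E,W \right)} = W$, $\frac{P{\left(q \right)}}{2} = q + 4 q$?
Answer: $- \frac{2216117505}{281} + \frac{76417845 i \sqrt{2}}{281} \approx -7.8865 \cdot 10^{6} + 3.846 \cdot 10^{5} i$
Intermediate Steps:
$P{\left(q \right)} = 10 q$ ($P{\left(q \right)} = 2 \left(q + 4 q\right) = 2 \cdot 5 q = 10 q$)
$B{\left(n \right)} = \sqrt{30 + n}$ ($B{\left(n \right)} = \sqrt{10 \cdot 3 + n} = \sqrt{30 + n}$)
$\frac{\left(-11774 - 13406\right) \left(13891 + 4319\right) + 20730}{J{\left(159,58 \right)} + B{\left(-38 \right)}} = \frac{\left(-11774 - 13406\right) \left(13891 + 4319\right) + 20730}{58 + \sqrt{30 - 38}} = \frac{\left(-25180\right) 18210 + 20730}{58 + \sqrt{-8}} = \frac{-458527800 + 20730}{58 + 2 i \sqrt{2}} = - \frac{458507070}{58 + 2 i \sqrt{2}}$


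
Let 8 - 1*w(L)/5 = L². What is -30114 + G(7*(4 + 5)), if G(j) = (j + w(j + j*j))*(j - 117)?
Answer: 4389360804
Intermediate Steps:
w(L) = 40 - 5*L²
G(j) = (-117 + j)*(40 + j - 5*(j + j²)²) (G(j) = (j + (40 - 5*(j + j*j)²))*(j - 117) = (j + (40 - 5*(j + j²)²))*(-117 + j) = (40 + j - 5*(j + j²)²)*(-117 + j) = (-117 + j)*(40 + j - 5*(j + j²)²))
-30114 + G(7*(4 + 5)) = -30114 + (-4680 - 539*(4 + 5) - 5*16807*(4 + 5)⁵ + 575*(7*(4 + 5))⁴ + 586*(7*(4 + 5))² + 1165*(7*(4 + 5))³) = -30114 + (-4680 - 539*9 - 5*(7*9)⁵ + 575*(7*9)⁴ + 586*(7*9)² + 1165*(7*9)³) = -30114 + (-4680 - 77*63 - 5*63⁵ + 575*63⁴ + 586*63² + 1165*63³) = -30114 + (-4680 - 4851 - 5*992436543 + 575*15752961 + 586*3969 + 1165*250047) = -30114 + (-4680 - 4851 - 4962182715 + 9057952575 + 2325834 + 291304755) = -30114 + 4389390918 = 4389360804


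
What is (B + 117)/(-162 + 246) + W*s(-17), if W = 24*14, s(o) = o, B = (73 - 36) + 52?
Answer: -239801/42 ≈ -5709.5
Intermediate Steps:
B = 89 (B = 37 + 52 = 89)
W = 336
(B + 117)/(-162 + 246) + W*s(-17) = (89 + 117)/(-162 + 246) + 336*(-17) = 206/84 - 5712 = 206*(1/84) - 5712 = 103/42 - 5712 = -239801/42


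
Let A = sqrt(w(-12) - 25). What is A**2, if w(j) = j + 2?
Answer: -35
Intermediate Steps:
w(j) = 2 + j
A = I*sqrt(35) (A = sqrt((2 - 12) - 25) = sqrt(-10 - 25) = sqrt(-35) = I*sqrt(35) ≈ 5.9161*I)
A**2 = (I*sqrt(35))**2 = -35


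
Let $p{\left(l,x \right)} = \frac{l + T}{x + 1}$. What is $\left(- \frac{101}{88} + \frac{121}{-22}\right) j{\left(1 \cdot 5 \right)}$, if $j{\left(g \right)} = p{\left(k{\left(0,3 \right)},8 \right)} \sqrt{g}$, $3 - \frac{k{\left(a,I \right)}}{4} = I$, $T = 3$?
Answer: $- \frac{195 \sqrt{5}}{88} \approx -4.9549$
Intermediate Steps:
$k{\left(a,I \right)} = 12 - 4 I$
$p{\left(l,x \right)} = \frac{3 + l}{1 + x}$ ($p{\left(l,x \right)} = \frac{l + 3}{x + 1} = \frac{3 + l}{1 + x}$)
$j{\left(g \right)} = \frac{\sqrt{g}}{3}$ ($j{\left(g \right)} = \frac{3 + \left(12 - 12\right)}{1 + 8} \sqrt{g} = \frac{3 + \left(12 - 12\right)}{9} \sqrt{g} = \frac{3 + 0}{9} \sqrt{g} = \frac{1}{9} \cdot 3 \sqrt{g} = \frac{\sqrt{g}}{3}$)
$\left(- \frac{101}{88} + \frac{121}{-22}\right) j{\left(1 \cdot 5 \right)} = \left(- \frac{101}{88} + \frac{121}{-22}\right) \frac{\sqrt{1 \cdot 5}}{3} = \left(\left(-101\right) \frac{1}{88} + 121 \left(- \frac{1}{22}\right)\right) \frac{\sqrt{5}}{3} = \left(- \frac{101}{88} - \frac{11}{2}\right) \frac{\sqrt{5}}{3} = - \frac{585 \frac{\sqrt{5}}{3}}{88} = - \frac{195 \sqrt{5}}{88}$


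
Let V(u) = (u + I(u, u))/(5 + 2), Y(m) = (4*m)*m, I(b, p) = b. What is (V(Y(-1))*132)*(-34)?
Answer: -35904/7 ≈ -5129.1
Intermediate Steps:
Y(m) = 4*m²
V(u) = 2*u/7 (V(u) = (u + u)/(5 + 2) = (2*u)/7 = (2*u)*(⅐) = 2*u/7)
(V(Y(-1))*132)*(-34) = ((2*(4*(-1)²)/7)*132)*(-34) = ((2*(4*1)/7)*132)*(-34) = (((2/7)*4)*132)*(-34) = ((8/7)*132)*(-34) = (1056/7)*(-34) = -35904/7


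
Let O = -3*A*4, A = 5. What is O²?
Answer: 3600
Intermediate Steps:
O = -60 (O = -3*5*4 = -15*4 = -60)
O² = (-60)² = 3600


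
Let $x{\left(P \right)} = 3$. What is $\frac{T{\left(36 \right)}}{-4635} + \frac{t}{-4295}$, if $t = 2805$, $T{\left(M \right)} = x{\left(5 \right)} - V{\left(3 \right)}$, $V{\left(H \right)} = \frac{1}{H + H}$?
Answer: $- \frac{15616013}{23888790} \approx -0.6537$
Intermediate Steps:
$V{\left(H \right)} = \frac{1}{2 H}$
$T{\left(M \right)} = \frac{17}{6}$ ($T{\left(M \right)} = 3 - \frac{1}{2 \cdot 3} = 3 - \frac{1}{2} \cdot \frac{1}{3} = 3 - \frac{1}{6} = \frac{17}{6}$)
$\frac{T{\left(36 \right)}}{-4635} + \frac{t}{-4295} = \frac{17}{6 \left(-4635\right)} + \frac{2805}{-4295} = \frac{17}{6} \left(- \frac{1}{4635}\right) + 2805 \left(- \frac{1}{4295}\right) = - \frac{17}{27810} - \frac{561}{859} = - \frac{15616013}{23888790}$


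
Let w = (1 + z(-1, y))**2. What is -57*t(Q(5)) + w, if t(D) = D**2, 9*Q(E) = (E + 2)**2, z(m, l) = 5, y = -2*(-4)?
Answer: -44647/27 ≈ -1653.6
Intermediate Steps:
y = 8
Q(E) = (2 + E)**2/9 (Q(E) = (E + 2)**2/9 = (2 + E)**2/9)
w = 36 (w = (1 + 5)**2 = 6**2 = 36)
-57*t(Q(5)) + w = -57*(2 + 5)**4/81 + 36 = -57*((1/9)*7**2)**2 + 36 = -57*((1/9)*49)**2 + 36 = -57*(49/9)**2 + 36 = -57*2401/81 + 36 = -45619/27 + 36 = -44647/27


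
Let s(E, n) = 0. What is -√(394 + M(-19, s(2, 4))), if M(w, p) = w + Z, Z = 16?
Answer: -√391 ≈ -19.774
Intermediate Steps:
M(w, p) = 16 + w (M(w, p) = w + 16 = 16 + w)
-√(394 + M(-19, s(2, 4))) = -√(394 + (16 - 19)) = -√(394 - 3) = -√391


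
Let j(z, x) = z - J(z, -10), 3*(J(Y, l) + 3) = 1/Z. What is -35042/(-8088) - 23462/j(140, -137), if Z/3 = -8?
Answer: -6650969879/41641068 ≈ -159.72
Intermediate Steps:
Z = -24 (Z = 3*(-8) = -24)
J(Y, l) = -217/72 (J(Y, l) = -3 + (⅓)/(-24) = -3 + (⅓)*(-1/24) = -3 - 1/72 = -217/72)
j(z, x) = 217/72 + z (j(z, x) = z - 1*(-217/72) = z + 217/72 = 217/72 + z)
-35042/(-8088) - 23462/j(140, -137) = -35042/(-8088) - 23462/(217/72 + 140) = -35042*(-1/8088) - 23462/10297/72 = 17521/4044 - 23462*72/10297 = 17521/4044 - 1689264/10297 = -6650969879/41641068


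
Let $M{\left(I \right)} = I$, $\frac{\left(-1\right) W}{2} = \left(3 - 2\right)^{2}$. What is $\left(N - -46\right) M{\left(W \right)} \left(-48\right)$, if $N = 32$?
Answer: $7488$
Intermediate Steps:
$W = -2$ ($W = - 2 \left(3 - 2\right)^{2} = - 2 \cdot 1^{2} = \left(-2\right) 1 = -2$)
$\left(N - -46\right) M{\left(W \right)} \left(-48\right) = \left(32 - -46\right) \left(-2\right) \left(-48\right) = \left(32 + 46\right) \left(-2\right) \left(-48\right) = 78 \left(-2\right) \left(-48\right) = \left(-156\right) \left(-48\right) = 7488$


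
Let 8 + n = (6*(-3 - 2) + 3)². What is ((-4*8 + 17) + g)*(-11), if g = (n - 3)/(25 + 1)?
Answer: -1804/13 ≈ -138.77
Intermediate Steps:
n = 721 (n = -8 + (6*(-3 - 2) + 3)² = -8 + (6*(-5) + 3)² = -8 + (-30 + 3)² = -8 + (-27)² = -8 + 729 = 721)
g = 359/13 (g = (721 - 3)/(25 + 1) = 718/26 = 718*(1/26) = 359/13 ≈ 27.615)
((-4*8 + 17) + g)*(-11) = ((-4*8 + 17) + 359/13)*(-11) = ((-32 + 17) + 359/13)*(-11) = (-15 + 359/13)*(-11) = (164/13)*(-11) = -1804/13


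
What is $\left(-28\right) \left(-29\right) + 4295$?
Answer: $5107$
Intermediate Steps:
$\left(-28\right) \left(-29\right) + 4295 = 812 + 4295 = 5107$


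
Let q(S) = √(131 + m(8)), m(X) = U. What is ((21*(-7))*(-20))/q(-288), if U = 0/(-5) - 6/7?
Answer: 2940*√6377/911 ≈ 257.71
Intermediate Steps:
U = -6/7 (U = 0*(-⅕) - 6*⅐ = 0 - 6/7 = -6/7 ≈ -0.85714)
m(X) = -6/7
q(S) = √6377/7 (q(S) = √(131 - 6/7) = √(911/7) = √6377/7)
((21*(-7))*(-20))/q(-288) = ((21*(-7))*(-20))/((√6377/7)) = (-147*(-20))*(√6377/911) = 2940*(√6377/911) = 2940*√6377/911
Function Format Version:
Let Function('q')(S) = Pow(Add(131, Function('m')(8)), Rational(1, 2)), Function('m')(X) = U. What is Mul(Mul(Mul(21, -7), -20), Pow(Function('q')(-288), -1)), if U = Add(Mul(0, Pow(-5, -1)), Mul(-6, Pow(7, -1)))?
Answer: Mul(Rational(2940, 911), Pow(6377, Rational(1, 2))) ≈ 257.71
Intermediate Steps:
U = Rational(-6, 7) (U = Add(Mul(0, Rational(-1, 5)), Mul(-6, Rational(1, 7))) = Add(0, Rational(-6, 7)) = Rational(-6, 7) ≈ -0.85714)
Function('m')(X) = Rational(-6, 7)
Function('q')(S) = Mul(Rational(1, 7), Pow(6377, Rational(1, 2))) (Function('q')(S) = Pow(Add(131, Rational(-6, 7)), Rational(1, 2)) = Pow(Rational(911, 7), Rational(1, 2)) = Mul(Rational(1, 7), Pow(6377, Rational(1, 2))))
Mul(Mul(Mul(21, -7), -20), Pow(Function('q')(-288), -1)) = Mul(Mul(Mul(21, -7), -20), Pow(Mul(Rational(1, 7), Pow(6377, Rational(1, 2))), -1)) = Mul(Mul(-147, -20), Mul(Rational(1, 911), Pow(6377, Rational(1, 2)))) = Mul(2940, Mul(Rational(1, 911), Pow(6377, Rational(1, 2)))) = Mul(Rational(2940, 911), Pow(6377, Rational(1, 2)))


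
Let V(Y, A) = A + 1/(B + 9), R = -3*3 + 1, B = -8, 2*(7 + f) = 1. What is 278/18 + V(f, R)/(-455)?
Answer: 9044/585 ≈ 15.460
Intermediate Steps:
f = -13/2 (f = -7 + (½)*1 = -7 + ½ = -13/2 ≈ -6.5000)
R = -8 (R = -9 + 1 = -8)
V(Y, A) = 1 + A (V(Y, A) = A + 1/(-8 + 9) = A + 1/1 = A + 1 = 1 + A)
278/18 + V(f, R)/(-455) = 278/18 + (1 - 8)/(-455) = 278*(1/18) - 7*(-1/455) = 139/9 + 1/65 = 9044/585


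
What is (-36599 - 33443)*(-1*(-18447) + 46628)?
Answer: -4557983150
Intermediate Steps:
(-36599 - 33443)*(-1*(-18447) + 46628) = -70042*(18447 + 46628) = -70042*65075 = -4557983150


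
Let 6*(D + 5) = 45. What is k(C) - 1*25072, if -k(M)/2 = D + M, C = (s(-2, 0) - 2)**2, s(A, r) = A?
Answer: -25109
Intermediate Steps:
D = 5/2 (D = -5 + (1/6)*45 = -5 + 15/2 = 5/2 ≈ 2.5000)
C = 16 (C = (-2 - 2)**2 = (-4)**2 = 16)
k(M) = -5 - 2*M (k(M) = -2*(5/2 + M) = -5 - 2*M)
k(C) - 1*25072 = (-5 - 2*16) - 1*25072 = (-5 - 32) - 25072 = -37 - 25072 = -25109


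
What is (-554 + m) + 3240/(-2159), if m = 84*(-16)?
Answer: -4101022/2159 ≈ -1899.5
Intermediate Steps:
m = -1344
(-554 + m) + 3240/(-2159) = (-554 - 1344) + 3240/(-2159) = -1898 + 3240*(-1/2159) = -1898 - 3240/2159 = -4101022/2159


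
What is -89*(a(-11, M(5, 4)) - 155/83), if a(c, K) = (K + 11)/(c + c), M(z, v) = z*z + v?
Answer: 299485/913 ≈ 328.02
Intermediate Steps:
M(z, v) = v + z² (M(z, v) = z² + v = v + z²)
a(c, K) = (11 + K)/(2*c) (a(c, K) = (11 + K)/((2*c)) = (11 + K)*(1/(2*c)) = (11 + K)/(2*c))
-89*(a(-11, M(5, 4)) - 155/83) = -89*((½)*(11 + (4 + 5²))/(-11) - 155/83) = -89*((½)*(-1/11)*(11 + (4 + 25)) - 155*1/83) = -89*((½)*(-1/11)*(11 + 29) - 155/83) = -89*((½)*(-1/11)*40 - 155/83) = -89*(-20/11 - 155/83) = -89*(-3365/913) = 299485/913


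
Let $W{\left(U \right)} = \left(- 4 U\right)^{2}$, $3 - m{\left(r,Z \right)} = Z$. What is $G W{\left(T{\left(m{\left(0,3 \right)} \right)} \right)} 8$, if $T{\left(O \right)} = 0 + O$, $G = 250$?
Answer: $0$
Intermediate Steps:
$m{\left(r,Z \right)} = 3 - Z$
$T{\left(O \right)} = O$
$W{\left(U \right)} = 16 U^{2}$
$G W{\left(T{\left(m{\left(0,3 \right)} \right)} \right)} 8 = 250 \cdot 16 \left(3 - 3\right)^{2} \cdot 8 = 250 \cdot 16 \cdot 0^{2} \cdot 8 = 250 \cdot 16 \cdot 0 \cdot 8 = 250 \cdot 0 \cdot 8 = 250 \cdot 0 = 0$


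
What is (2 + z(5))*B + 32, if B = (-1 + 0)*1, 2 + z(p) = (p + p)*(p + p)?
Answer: -68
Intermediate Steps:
z(p) = -2 + 4*p² (z(p) = -2 + (p + p)*(p + p) = -2 + (2*p)*(2*p) = -2 + 4*p²)
B = -1 (B = -1*1 = -1)
(2 + z(5))*B + 32 = (2 + (-2 + 4*5²))*(-1) + 32 = (2 + (-2 + 4*25))*(-1) + 32 = (2 + (-2 + 100))*(-1) + 32 = (2 + 98)*(-1) + 32 = 100*(-1) + 32 = -100 + 32 = -68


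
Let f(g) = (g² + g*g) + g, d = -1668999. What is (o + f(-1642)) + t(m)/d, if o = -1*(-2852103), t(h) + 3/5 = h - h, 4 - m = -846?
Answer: 22928677663686/2781665 ≈ 8.2428e+6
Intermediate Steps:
m = 850 (m = 4 - 1*(-846) = 4 + 846 = 850)
t(h) = -⅗ (t(h) = -⅗ + (h - h) = -⅗ + 0 = -⅗)
f(g) = g + 2*g² (f(g) = (g² + g²) + g = 2*g² + g = g + 2*g²)
o = 2852103
(o + f(-1642)) + t(m)/d = (2852103 - 1642*(1 + 2*(-1642))) - ⅗/(-1668999) = (2852103 - 1642*(1 - 3284)) - ⅗*(-1/1668999) = (2852103 - 1642*(-3283)) + 1/2781665 = (2852103 + 5390686) + 1/2781665 = 8242789 + 1/2781665 = 22928677663686/2781665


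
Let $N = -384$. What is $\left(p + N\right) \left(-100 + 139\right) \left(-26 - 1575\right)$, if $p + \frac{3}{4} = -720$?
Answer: $\frac{275917941}{4} \approx 6.8979 \cdot 10^{7}$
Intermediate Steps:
$p = - \frac{2883}{4}$ ($p = - \frac{3}{4} - 720 = - \frac{2883}{4} \approx -720.75$)
$\left(p + N\right) \left(-100 + 139\right) \left(-26 - 1575\right) = \left(- \frac{2883}{4} - 384\right) \left(-100 + 139\right) \left(-26 - 1575\right) = \left(- \frac{4419}{4}\right) 39 \left(-1601\right) = \left(- \frac{172341}{4}\right) \left(-1601\right) = \frac{275917941}{4}$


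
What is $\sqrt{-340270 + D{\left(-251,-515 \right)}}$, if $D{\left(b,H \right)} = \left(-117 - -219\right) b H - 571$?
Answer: $\sqrt{12844189} \approx 3583.9$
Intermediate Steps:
$D{\left(b,H \right)} = -571 + 102 H b$ ($D{\left(b,H \right)} = \left(-117 + 219\right) b H - 571 = 102 b H - 571 = 102 H b - 571 = -571 + 102 H b$)
$\sqrt{-340270 + D{\left(-251,-515 \right)}} = \sqrt{-340270 - \left(571 + 52530 \left(-251\right)\right)} = \sqrt{-340270 + \left(-571 + 13185030\right)} = \sqrt{-340270 + 13184459} = \sqrt{12844189}$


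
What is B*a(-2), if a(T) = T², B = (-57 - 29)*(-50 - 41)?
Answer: 31304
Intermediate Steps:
B = 7826 (B = -86*(-91) = 7826)
B*a(-2) = 7826*(-2)² = 7826*4 = 31304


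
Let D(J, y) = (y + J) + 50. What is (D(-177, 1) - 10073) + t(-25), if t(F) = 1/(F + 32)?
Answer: -71392/7 ≈ -10199.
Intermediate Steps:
t(F) = 1/(32 + F)
D(J, y) = 50 + J + y (D(J, y) = (J + y) + 50 = 50 + J + y)
(D(-177, 1) - 10073) + t(-25) = ((50 - 177 + 1) - 10073) + 1/(32 - 25) = (-126 - 10073) + 1/7 = -10199 + 1/7 = -71392/7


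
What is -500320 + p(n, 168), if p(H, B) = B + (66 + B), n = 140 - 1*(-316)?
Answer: -499918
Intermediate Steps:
n = 456 (n = 140 + 316 = 456)
p(H, B) = 66 + 2*B
-500320 + p(n, 168) = -500320 + (66 + 2*168) = -500320 + (66 + 336) = -500320 + 402 = -499918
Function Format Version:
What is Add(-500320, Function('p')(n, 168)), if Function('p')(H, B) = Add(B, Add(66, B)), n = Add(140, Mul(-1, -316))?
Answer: -499918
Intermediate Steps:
n = 456 (n = Add(140, 316) = 456)
Function('p')(H, B) = Add(66, Mul(2, B))
Add(-500320, Function('p')(n, 168)) = Add(-500320, Add(66, Mul(2, 168))) = Add(-500320, Add(66, 336)) = Add(-500320, 402) = -499918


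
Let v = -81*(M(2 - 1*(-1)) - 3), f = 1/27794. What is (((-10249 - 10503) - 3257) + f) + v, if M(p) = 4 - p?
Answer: -662803517/27794 ≈ -23847.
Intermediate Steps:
f = 1/27794 ≈ 3.5979e-5
v = 162 (v = -81*((4 - (2 - 1*(-1))) - 3) = -81*((4 - (2 + 1)) - 3) = -81*((4 - 1*3) - 3) = -81*((4 - 3) - 3) = -81*(1 - 3) = -81*(-2) = 162)
(((-10249 - 10503) - 3257) + f) + v = (((-10249 - 10503) - 3257) + 1/27794) + 162 = ((-20752 - 3257) + 1/27794) + 162 = (-24009 + 1/27794) + 162 = -667306145/27794 + 162 = -662803517/27794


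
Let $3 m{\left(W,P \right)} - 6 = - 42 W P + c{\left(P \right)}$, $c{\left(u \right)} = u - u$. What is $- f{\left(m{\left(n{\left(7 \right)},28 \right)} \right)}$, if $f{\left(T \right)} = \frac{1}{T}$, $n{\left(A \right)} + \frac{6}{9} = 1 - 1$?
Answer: $- \frac{3}{790} \approx -0.0037975$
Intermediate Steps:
$c{\left(u \right)} = 0$
$n{\left(A \right)} = - \frac{2}{3}$ ($n{\left(A \right)} = - \frac{2}{3} + \left(1 - 1\right) = - \frac{2}{3} + 0 = - \frac{2}{3}$)
$m{\left(W,P \right)} = 2 - 14 P W$ ($m{\left(W,P \right)} = 2 + \frac{- 42 W P + 0}{3} = 2 + \frac{- 42 P W + 0}{3} = 2 + \frac{\left(-42\right) P W}{3} = 2 - 14 P W$)
$- f{\left(m{\left(n{\left(7 \right)},28 \right)} \right)} = - \frac{1}{2 - 392 \left(- \frac{2}{3}\right)} = - \frac{1}{2 + \frac{784}{3}} = - \frac{1}{\frac{790}{3}} = \left(-1\right) \frac{3}{790} = - \frac{3}{790}$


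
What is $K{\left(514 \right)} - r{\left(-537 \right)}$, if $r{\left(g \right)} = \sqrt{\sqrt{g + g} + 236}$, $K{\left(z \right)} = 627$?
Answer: $627 - \sqrt{236 + i \sqrt{1074}} \approx 611.6 - 1.0641 i$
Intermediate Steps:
$r{\left(g \right)} = \sqrt{236 + \sqrt{2} \sqrt{g}}$ ($r{\left(g \right)} = \sqrt{\sqrt{2 g} + 236} = \sqrt{\sqrt{2} \sqrt{g} + 236} = \sqrt{236 + \sqrt{2} \sqrt{g}}$)
$K{\left(514 \right)} - r{\left(-537 \right)} = 627 - \sqrt{236 + \sqrt{2} \sqrt{-537}} = 627 - \sqrt{236 + \sqrt{2} i \sqrt{537}} = 627 - \sqrt{236 + i \sqrt{1074}}$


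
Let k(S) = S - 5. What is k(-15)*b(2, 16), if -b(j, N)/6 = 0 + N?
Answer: 1920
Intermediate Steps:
k(S) = -5 + S
b(j, N) = -6*N (b(j, N) = -6*(0 + N) = -6*N)
k(-15)*b(2, 16) = (-5 - 15)*(-6*16) = -20*(-96) = 1920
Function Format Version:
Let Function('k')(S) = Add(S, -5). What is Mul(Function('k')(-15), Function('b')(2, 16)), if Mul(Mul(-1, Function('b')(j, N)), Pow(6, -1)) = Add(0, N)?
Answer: 1920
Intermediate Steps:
Function('k')(S) = Add(-5, S)
Function('b')(j, N) = Mul(-6, N) (Function('b')(j, N) = Mul(-6, Add(0, N)) = Mul(-6, N))
Mul(Function('k')(-15), Function('b')(2, 16)) = Mul(Add(-5, -15), Mul(-6, 16)) = Mul(-20, -96) = 1920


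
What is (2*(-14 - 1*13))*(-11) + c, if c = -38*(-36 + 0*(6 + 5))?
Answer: 1962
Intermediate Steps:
c = 1368 (c = -38*(-36 + 0*11) = -38*(-36 + 0) = -38*(-36) = 1368)
(2*(-14 - 1*13))*(-11) + c = (2*(-14 - 1*13))*(-11) + 1368 = (2*(-14 - 13))*(-11) + 1368 = (2*(-27))*(-11) + 1368 = -54*(-11) + 1368 = 594 + 1368 = 1962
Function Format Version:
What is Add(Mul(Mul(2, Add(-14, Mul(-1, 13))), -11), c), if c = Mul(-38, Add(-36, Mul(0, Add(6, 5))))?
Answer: 1962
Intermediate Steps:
c = 1368 (c = Mul(-38, Add(-36, Mul(0, 11))) = Mul(-38, Add(-36, 0)) = Mul(-38, -36) = 1368)
Add(Mul(Mul(2, Add(-14, Mul(-1, 13))), -11), c) = Add(Mul(Mul(2, Add(-14, Mul(-1, 13))), -11), 1368) = Add(Mul(Mul(2, Add(-14, -13)), -11), 1368) = Add(Mul(Mul(2, -27), -11), 1368) = Add(Mul(-54, -11), 1368) = Add(594, 1368) = 1962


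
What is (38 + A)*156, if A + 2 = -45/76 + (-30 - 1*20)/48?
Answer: 203723/38 ≈ 5361.1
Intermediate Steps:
A = -1657/456 (A = -2 + (-45/76 + (-30 - 1*20)/48) = -2 + (-45*1/76 + (-30 - 20)*(1/48)) = -2 + (-45/76 - 50*1/48) = -2 + (-45/76 - 25/24) = -2 - 745/456 = -1657/456 ≈ -3.6338)
(38 + A)*156 = (38 - 1657/456)*156 = (15671/456)*156 = 203723/38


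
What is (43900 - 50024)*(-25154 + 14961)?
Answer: 62421932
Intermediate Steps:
(43900 - 50024)*(-25154 + 14961) = -6124*(-10193) = 62421932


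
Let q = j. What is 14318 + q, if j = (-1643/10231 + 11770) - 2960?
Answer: 236620925/10231 ≈ 23128.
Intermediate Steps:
j = 90133467/10231 (j = (-1643*1/10231 + 11770) - 2960 = (-1643/10231 + 11770) - 2960 = 120417227/10231 - 2960 = 90133467/10231 ≈ 8809.8)
q = 90133467/10231 ≈ 8809.8
14318 + q = 14318 + 90133467/10231 = 236620925/10231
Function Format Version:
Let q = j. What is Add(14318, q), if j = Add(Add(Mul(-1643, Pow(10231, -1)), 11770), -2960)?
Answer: Rational(236620925, 10231) ≈ 23128.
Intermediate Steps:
j = Rational(90133467, 10231) (j = Add(Add(Mul(-1643, Rational(1, 10231)), 11770), -2960) = Add(Add(Rational(-1643, 10231), 11770), -2960) = Add(Rational(120417227, 10231), -2960) = Rational(90133467, 10231) ≈ 8809.8)
q = Rational(90133467, 10231) ≈ 8809.8
Add(14318, q) = Add(14318, Rational(90133467, 10231)) = Rational(236620925, 10231)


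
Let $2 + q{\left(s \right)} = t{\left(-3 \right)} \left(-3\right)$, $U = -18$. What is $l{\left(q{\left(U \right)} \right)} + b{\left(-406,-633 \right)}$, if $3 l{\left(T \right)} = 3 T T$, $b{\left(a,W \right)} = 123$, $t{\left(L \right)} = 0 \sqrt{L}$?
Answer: $127$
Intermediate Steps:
$t{\left(L \right)} = 0$
$q{\left(s \right)} = -2$ ($q{\left(s \right)} = -2 + 0 \left(-3\right) = -2 + 0 = -2$)
$l{\left(T \right)} = T^{2}$ ($l{\left(T \right)} = \frac{3 T T}{3} = \frac{3 T^{2}}{3} = T^{2}$)
$l{\left(q{\left(U \right)} \right)} + b{\left(-406,-633 \right)} = \left(-2\right)^{2} + 123 = 4 + 123 = 127$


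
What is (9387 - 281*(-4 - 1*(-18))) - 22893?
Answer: -17440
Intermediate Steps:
(9387 - 281*(-4 - 1*(-18))) - 22893 = (9387 - 281*(-4 + 18)) - 22893 = (9387 - 281*14) - 22893 = (9387 - 3934) - 22893 = 5453 - 22893 = -17440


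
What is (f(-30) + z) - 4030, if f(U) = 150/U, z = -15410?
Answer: -19445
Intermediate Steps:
(f(-30) + z) - 4030 = (150/(-30) - 15410) - 4030 = (150*(-1/30) - 15410) - 4030 = (-5 - 15410) - 4030 = -15415 - 4030 = -19445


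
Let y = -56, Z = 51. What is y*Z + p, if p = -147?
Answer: -3003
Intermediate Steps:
y*Z + p = -56*51 - 147 = -2856 - 147 = -3003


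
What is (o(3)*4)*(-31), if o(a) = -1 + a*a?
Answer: -992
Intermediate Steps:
o(a) = -1 + a**2
(o(3)*4)*(-31) = ((-1 + 3**2)*4)*(-31) = ((-1 + 9)*4)*(-31) = (8*4)*(-31) = 32*(-31) = -992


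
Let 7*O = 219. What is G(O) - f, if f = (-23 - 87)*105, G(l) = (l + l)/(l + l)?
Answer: 11551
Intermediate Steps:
O = 219/7 (O = (1/7)*219 = 219/7 ≈ 31.286)
G(l) = 1 (G(l) = (2*l)/((2*l)) = (2*l)*(1/(2*l)) = 1)
f = -11550 (f = -110*105 = -11550)
G(O) - f = 1 - 1*(-11550) = 1 + 11550 = 11551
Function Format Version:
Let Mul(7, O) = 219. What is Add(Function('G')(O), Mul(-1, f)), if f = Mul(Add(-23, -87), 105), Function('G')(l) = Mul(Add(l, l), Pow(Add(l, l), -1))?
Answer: 11551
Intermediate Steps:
O = Rational(219, 7) (O = Mul(Rational(1, 7), 219) = Rational(219, 7) ≈ 31.286)
Function('G')(l) = 1 (Function('G')(l) = Mul(Mul(2, l), Pow(Mul(2, l), -1)) = Mul(Mul(2, l), Mul(Rational(1, 2), Pow(l, -1))) = 1)
f = -11550 (f = Mul(-110, 105) = -11550)
Add(Function('G')(O), Mul(-1, f)) = Add(1, Mul(-1, -11550)) = Add(1, 11550) = 11551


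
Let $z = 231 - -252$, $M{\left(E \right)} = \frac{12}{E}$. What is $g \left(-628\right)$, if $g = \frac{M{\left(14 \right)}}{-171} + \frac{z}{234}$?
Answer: $- \frac{6707354}{5187} \approx -1293.1$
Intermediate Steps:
$z = 483$ ($z = 231 + 252 = 483$)
$g = \frac{21361}{10374}$ ($g = \frac{12 \cdot \frac{1}{14}}{-171} + \frac{483}{234} = 12 \cdot \frac{1}{14} \left(- \frac{1}{171}\right) + 483 \cdot \frac{1}{234} = \frac{6}{7} \left(- \frac{1}{171}\right) + \frac{161}{78} = - \frac{2}{399} + \frac{161}{78} = \frac{21361}{10374} \approx 2.0591$)
$g \left(-628\right) = \frac{21361}{10374} \left(-628\right) = - \frac{6707354}{5187}$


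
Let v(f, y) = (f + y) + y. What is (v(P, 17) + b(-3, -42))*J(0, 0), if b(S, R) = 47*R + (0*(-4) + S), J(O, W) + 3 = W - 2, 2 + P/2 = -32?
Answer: 10055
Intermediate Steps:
P = -68 (P = -4 + 2*(-32) = -4 - 64 = -68)
J(O, W) = -5 + W (J(O, W) = -3 + (W - 2) = -3 + (-2 + W) = -5 + W)
v(f, y) = f + 2*y
b(S, R) = S + 47*R (b(S, R) = 47*R + (0 + S) = 47*R + S = S + 47*R)
(v(P, 17) + b(-3, -42))*J(0, 0) = ((-68 + 2*17) + (-3 + 47*(-42)))*(-5 + 0) = ((-68 + 34) + (-3 - 1974))*(-5) = (-34 - 1977)*(-5) = -2011*(-5) = 10055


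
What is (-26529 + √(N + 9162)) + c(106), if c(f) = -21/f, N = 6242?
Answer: -2812095/106 + 2*√3851 ≈ -26405.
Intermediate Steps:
(-26529 + √(N + 9162)) + c(106) = (-26529 + √(6242 + 9162)) - 21/106 = (-26529 + √15404) - 21*1/106 = (-26529 + 2*√3851) - 21/106 = -2812095/106 + 2*√3851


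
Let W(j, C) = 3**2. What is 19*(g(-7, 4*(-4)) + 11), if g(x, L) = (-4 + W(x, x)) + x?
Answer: 171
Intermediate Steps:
W(j, C) = 9
g(x, L) = 5 + x (g(x, L) = (-4 + 9) + x = 5 + x)
19*(g(-7, 4*(-4)) + 11) = 19*((5 - 7) + 11) = 19*(-2 + 11) = 19*9 = 171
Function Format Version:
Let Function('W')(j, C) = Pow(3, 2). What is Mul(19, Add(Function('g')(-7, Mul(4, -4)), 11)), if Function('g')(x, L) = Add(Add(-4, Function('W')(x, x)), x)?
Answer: 171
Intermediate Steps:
Function('W')(j, C) = 9
Function('g')(x, L) = Add(5, x) (Function('g')(x, L) = Add(Add(-4, 9), x) = Add(5, x))
Mul(19, Add(Function('g')(-7, Mul(4, -4)), 11)) = Mul(19, Add(Add(5, -7), 11)) = Mul(19, Add(-2, 11)) = Mul(19, 9) = 171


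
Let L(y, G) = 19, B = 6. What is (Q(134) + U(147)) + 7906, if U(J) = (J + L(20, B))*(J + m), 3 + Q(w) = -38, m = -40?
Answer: 25627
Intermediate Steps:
Q(w) = -41 (Q(w) = -3 - 38 = -41)
U(J) = (-40 + J)*(19 + J) (U(J) = (J + 19)*(J - 40) = (19 + J)*(-40 + J) = (-40 + J)*(19 + J))
(Q(134) + U(147)) + 7906 = (-41 + (-760 + 147² - 21*147)) + 7906 = (-41 + (-760 + 21609 - 3087)) + 7906 = (-41 + 17762) + 7906 = 17721 + 7906 = 25627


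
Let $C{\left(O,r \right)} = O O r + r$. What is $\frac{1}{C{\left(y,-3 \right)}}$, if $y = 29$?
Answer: $- \frac{1}{2526} \approx -0.00039588$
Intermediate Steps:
$C{\left(O,r \right)} = r + r O^{2}$ ($C{\left(O,r \right)} = O^{2} r + r = r O^{2} + r = r + r O^{2}$)
$\frac{1}{C{\left(y,-3 \right)}} = \frac{1}{\left(-3\right) \left(1 + 29^{2}\right)} = \frac{1}{\left(-3\right) \left(1 + 841\right)} = \frac{1}{\left(-3\right) 842} = \frac{1}{-2526} = - \frac{1}{2526}$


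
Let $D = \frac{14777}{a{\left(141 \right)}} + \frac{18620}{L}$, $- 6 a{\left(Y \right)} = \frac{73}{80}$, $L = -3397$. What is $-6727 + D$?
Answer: $- \frac{25764312567}{247981} \approx -1.039 \cdot 10^{5}$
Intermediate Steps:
$a{\left(Y \right)} = - \frac{73}{480}$ ($a{\left(Y \right)} = - \frac{73 \cdot \frac{1}{80}}{6} = \left(- \frac{1}{6}\right) \frac{73}{80} = - \frac{73}{480}$)
$D = - \frac{24096144380}{247981}$ ($D = \frac{14777}{- \frac{73}{480}} + \frac{18620}{-3397} = 14777 \left(- \frac{480}{73}\right) + 18620 \left(- \frac{1}{3397}\right) = - \frac{7092960}{73} - \frac{18620}{3397} = - \frac{24096144380}{247981} \approx -97169.0$)
$-6727 + D = -6727 - \frac{24096144380}{247981} = - \frac{25764312567}{247981}$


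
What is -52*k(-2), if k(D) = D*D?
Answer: -208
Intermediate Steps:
k(D) = D**2
-52*k(-2) = -52*(-2)**2 = -52*4 = -208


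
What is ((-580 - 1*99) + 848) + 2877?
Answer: 3046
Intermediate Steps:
((-580 - 1*99) + 848) + 2877 = ((-580 - 99) + 848) + 2877 = (-679 + 848) + 2877 = 169 + 2877 = 3046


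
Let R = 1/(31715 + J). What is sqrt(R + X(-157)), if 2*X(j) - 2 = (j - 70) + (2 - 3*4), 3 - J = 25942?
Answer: I*sqrt(678679)/76 ≈ 10.84*I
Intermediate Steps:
J = -25939 (J = 3 - 1*25942 = 3 - 25942 = -25939)
X(j) = -39 + j/2 (X(j) = 1 + ((j - 70) + (2 - 3*4))/2 = 1 + ((-70 + j) + (2 - 12))/2 = 1 + ((-70 + j) - 10)/2 = 1 + (-80 + j)/2 = 1 + (-40 + j/2) = -39 + j/2)
R = 1/5776 (R = 1/(31715 - 25939) = 1/5776 ≈ 0.00017313)
sqrt(R + X(-157)) = sqrt(1/5776 + (-39 + (1/2)*(-157))) = sqrt(1/5776 + (-39 - 157/2)) = sqrt(1/5776 - 235/2) = sqrt(-678679/5776) = I*sqrt(678679)/76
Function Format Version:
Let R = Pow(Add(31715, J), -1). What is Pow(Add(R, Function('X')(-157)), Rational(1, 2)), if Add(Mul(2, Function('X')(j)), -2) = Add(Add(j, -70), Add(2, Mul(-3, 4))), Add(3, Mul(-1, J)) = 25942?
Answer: Mul(Rational(1, 76), I, Pow(678679, Rational(1, 2))) ≈ Mul(10.840, I)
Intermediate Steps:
J = -25939 (J = Add(3, Mul(-1, 25942)) = Add(3, -25942) = -25939)
Function('X')(j) = Add(-39, Mul(Rational(1, 2), j)) (Function('X')(j) = Add(1, Mul(Rational(1, 2), Add(Add(j, -70), Add(2, Mul(-3, 4))))) = Add(1, Mul(Rational(1, 2), Add(Add(-70, j), Add(2, -12)))) = Add(1, Mul(Rational(1, 2), Add(Add(-70, j), -10))) = Add(1, Mul(Rational(1, 2), Add(-80, j))) = Add(1, Add(-40, Mul(Rational(1, 2), j))) = Add(-39, Mul(Rational(1, 2), j)))
R = Rational(1, 5776) (R = Pow(Add(31715, -25939), -1) = Pow(5776, -1) = Rational(1, 5776) ≈ 0.00017313)
Pow(Add(R, Function('X')(-157)), Rational(1, 2)) = Pow(Add(Rational(1, 5776), Add(-39, Mul(Rational(1, 2), -157))), Rational(1, 2)) = Pow(Add(Rational(1, 5776), Add(-39, Rational(-157, 2))), Rational(1, 2)) = Pow(Add(Rational(1, 5776), Rational(-235, 2)), Rational(1, 2)) = Pow(Rational(-678679, 5776), Rational(1, 2)) = Mul(Rational(1, 76), I, Pow(678679, Rational(1, 2)))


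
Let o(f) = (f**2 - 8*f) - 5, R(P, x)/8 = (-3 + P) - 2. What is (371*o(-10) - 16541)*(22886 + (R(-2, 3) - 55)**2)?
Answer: 1703455488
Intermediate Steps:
R(P, x) = -40 + 8*P (R(P, x) = 8*((-3 + P) - 2) = 8*(-5 + P) = -40 + 8*P)
o(f) = -5 + f**2 - 8*f
(371*o(-10) - 16541)*(22886 + (R(-2, 3) - 55)**2) = (371*(-5 + (-10)**2 - 8*(-10)) - 16541)*(22886 + ((-40 + 8*(-2)) - 55)**2) = (371*(-5 + 100 + 80) - 16541)*(22886 + ((-40 - 16) - 55)**2) = (371*175 - 16541)*(22886 + (-56 - 55)**2) = (64925 - 16541)*(22886 + (-111)**2) = 48384*(22886 + 12321) = 48384*35207 = 1703455488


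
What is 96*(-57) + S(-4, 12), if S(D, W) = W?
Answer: -5460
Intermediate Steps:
96*(-57) + S(-4, 12) = 96*(-57) + 12 = -5472 + 12 = -5460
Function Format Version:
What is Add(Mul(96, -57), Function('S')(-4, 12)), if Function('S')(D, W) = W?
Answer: -5460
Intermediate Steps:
Add(Mul(96, -57), Function('S')(-4, 12)) = Add(Mul(96, -57), 12) = Add(-5472, 12) = -5460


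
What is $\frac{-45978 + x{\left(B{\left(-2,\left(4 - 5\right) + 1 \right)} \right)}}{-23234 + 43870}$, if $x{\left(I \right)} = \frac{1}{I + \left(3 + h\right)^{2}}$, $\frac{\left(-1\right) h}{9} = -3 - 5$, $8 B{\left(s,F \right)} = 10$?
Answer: $- \frac{517367443}{232206590} \approx -2.228$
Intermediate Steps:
$B{\left(s,F \right)} = \frac{5}{4}$ ($B{\left(s,F \right)} = \frac{1}{8} \cdot 10 = \frac{5}{4}$)
$h = 72$ ($h = - 9 \left(-3 - 5\right) = \left(-9\right) \left(-8\right) = 72$)
$x{\left(I \right)} = \frac{1}{5625 + I}$ ($x{\left(I \right)} = \frac{1}{I + \left(3 + 72\right)^{2}} = \frac{1}{I + 75^{2}} = \frac{1}{I + 5625} = \frac{1}{5625 + I}$)
$\frac{-45978 + x{\left(B{\left(-2,\left(4 - 5\right) + 1 \right)} \right)}}{-23234 + 43870} = \frac{-45978 + \frac{1}{5625 + \frac{5}{4}}}{-23234 + 43870} = \frac{-45978 + \frac{1}{\frac{22505}{4}}}{20636} = \left(-45978 + \frac{4}{22505}\right) \frac{1}{20636} = \left(- \frac{1034734886}{22505}\right) \frac{1}{20636} = - \frac{517367443}{232206590}$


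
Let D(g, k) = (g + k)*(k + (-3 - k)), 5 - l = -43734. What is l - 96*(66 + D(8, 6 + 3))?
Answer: 42299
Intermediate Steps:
l = 43739 (l = 5 - 1*(-43734) = 5 + 43734 = 43739)
D(g, k) = -3*g - 3*k (D(g, k) = (g + k)*(-3) = -3*g - 3*k)
l - 96*(66 + D(8, 6 + 3)) = 43739 - 96*(66 + (-3*8 - 3*(6 + 3))) = 43739 - 96*(66 + (-24 - 3*9)) = 43739 - 96*(66 + (-24 - 27)) = 43739 - 96*(66 - 51) = 43739 - 96*15 = 43739 - 1440 = 42299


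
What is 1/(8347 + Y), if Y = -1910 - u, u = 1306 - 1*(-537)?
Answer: 1/4594 ≈ 0.00021768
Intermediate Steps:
u = 1843 (u = 1306 + 537 = 1843)
Y = -3753 (Y = -1910 - 1*1843 = -1910 - 1843 = -3753)
1/(8347 + Y) = 1/(8347 - 3753) = 1/4594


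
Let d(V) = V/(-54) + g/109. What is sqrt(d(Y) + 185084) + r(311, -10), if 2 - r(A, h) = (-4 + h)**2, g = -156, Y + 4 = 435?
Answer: -194 + sqrt(712434259734)/1962 ≈ 236.20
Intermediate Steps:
Y = 431 (Y = -4 + 435 = 431)
r(A, h) = 2 - (-4 + h)**2
d(V) = -156/109 - V/54 (d(V) = V/(-54) - 156/109 = V*(-1/54) - 156*1/109 = -V/54 - 156/109 = -156/109 - V/54)
sqrt(d(Y) + 185084) + r(311, -10) = sqrt((-156/109 - 1/54*431) + 185084) + (2 - (-4 - 10)**2) = sqrt((-156/109 - 431/54) + 185084) + (2 - 1*(-14)**2) = sqrt(-55403/5886 + 185084) + (2 - 1*196) = sqrt(1089349021/5886) + (2 - 196) = sqrt(712434259734)/1962 - 194 = -194 + sqrt(712434259734)/1962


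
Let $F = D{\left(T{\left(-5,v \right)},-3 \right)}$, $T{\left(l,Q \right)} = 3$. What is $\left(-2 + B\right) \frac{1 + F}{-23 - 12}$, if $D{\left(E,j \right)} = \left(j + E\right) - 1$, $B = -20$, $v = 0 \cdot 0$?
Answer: $0$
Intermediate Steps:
$v = 0$
$D{\left(E,j \right)} = -1 + E + j$ ($D{\left(E,j \right)} = \left(E + j\right) - 1 = -1 + E + j$)
$F = -1$ ($F = -1 + 3 - 3 = -1$)
$\left(-2 + B\right) \frac{1 + F}{-23 - 12} = \left(-2 - 20\right) \frac{1 - 1}{-23 - 12} = - 22 \frac{0}{-23 - 12} = - 22 \frac{0}{-35} = - 22 \cdot 0 \left(- \frac{1}{35}\right) = \left(-22\right) 0 = 0$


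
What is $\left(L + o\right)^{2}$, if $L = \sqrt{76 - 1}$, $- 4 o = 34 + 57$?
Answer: $\frac{9481}{16} - \frac{455 \sqrt{3}}{2} \approx 198.52$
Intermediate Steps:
$o = - \frac{91}{4}$ ($o = - \frac{34 + 57}{4} = \left(- \frac{1}{4}\right) 91 = - \frac{91}{4} \approx -22.75$)
$L = 5 \sqrt{3}$ ($L = \sqrt{75} = 5 \sqrt{3} \approx 8.6602$)
$\left(L + o\right)^{2} = \left(5 \sqrt{3} - \frac{91}{4}\right)^{2} = \left(- \frac{91}{4} + 5 \sqrt{3}\right)^{2}$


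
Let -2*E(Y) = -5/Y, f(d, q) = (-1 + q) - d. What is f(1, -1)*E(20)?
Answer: -3/8 ≈ -0.37500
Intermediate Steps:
f(d, q) = -1 + q - d
E(Y) = 5/(2*Y) (E(Y) = -(-5)/(2*Y) = 5/(2*Y))
f(1, -1)*E(20) = (-1 - 1 - 1*1)*((5/2)/20) = (-1 - 1 - 1)*((5/2)*(1/20)) = -3*1/8 = -3/8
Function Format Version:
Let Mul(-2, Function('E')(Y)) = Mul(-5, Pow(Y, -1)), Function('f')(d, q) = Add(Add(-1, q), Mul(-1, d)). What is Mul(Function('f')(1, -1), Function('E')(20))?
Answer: Rational(-3, 8) ≈ -0.37500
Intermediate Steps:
Function('f')(d, q) = Add(-1, q, Mul(-1, d))
Function('E')(Y) = Mul(Rational(5, 2), Pow(Y, -1)) (Function('E')(Y) = Mul(Rational(-1, 2), Mul(-5, Pow(Y, -1))) = Mul(Rational(5, 2), Pow(Y, -1)))
Mul(Function('f')(1, -1), Function('E')(20)) = Mul(Add(-1, -1, Mul(-1, 1)), Mul(Rational(5, 2), Pow(20, -1))) = Mul(Add(-1, -1, -1), Mul(Rational(5, 2), Rational(1, 20))) = Mul(-3, Rational(1, 8)) = Rational(-3, 8)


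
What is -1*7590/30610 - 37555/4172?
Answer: -16874629/1824356 ≈ -9.2496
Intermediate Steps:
-1*7590/30610 - 37555/4172 = -7590*1/30610 - 37555*1/4172 = -759/3061 - 5365/596 = -16874629/1824356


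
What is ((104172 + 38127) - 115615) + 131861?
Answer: 158545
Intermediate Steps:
((104172 + 38127) - 115615) + 131861 = (142299 - 115615) + 131861 = 26684 + 131861 = 158545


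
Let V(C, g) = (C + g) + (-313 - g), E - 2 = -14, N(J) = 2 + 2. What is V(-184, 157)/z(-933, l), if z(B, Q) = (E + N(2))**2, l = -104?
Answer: -497/64 ≈ -7.7656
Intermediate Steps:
N(J) = 4
E = -12 (E = 2 - 14 = -12)
V(C, g) = -313 + C
z(B, Q) = 64 (z(B, Q) = (-12 + 4)**2 = (-8)**2 = 64)
V(-184, 157)/z(-933, l) = (-313 - 184)/64 = -497*1/64 = -497/64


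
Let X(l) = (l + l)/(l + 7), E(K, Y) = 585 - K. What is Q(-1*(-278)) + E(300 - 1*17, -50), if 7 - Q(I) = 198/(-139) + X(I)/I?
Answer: 12297187/39615 ≈ 310.42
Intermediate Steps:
X(l) = 2*l/(7 + l) (X(l) = (2*l)/(7 + l) = 2*l/(7 + l))
Q(I) = 1171/139 - 2/(7 + I) (Q(I) = 7 - (198/(-139) + (2*I/(7 + I))/I) = 7 - (198*(-1/139) + 2/(7 + I)) = 7 - (-198/139 + 2/(7 + I)) = 7 + (198/139 - 2/(7 + I)) = 1171/139 - 2/(7 + I))
Q(-1*(-278)) + E(300 - 1*17, -50) = (7919 + 1171*(-1*(-278)))/(139*(7 - 1*(-278))) + (585 - (300 - 1*17)) = (7919 + 1171*278)/(139*(7 + 278)) + (585 - (300 - 17)) = (1/139)*(7919 + 325538)/285 + (585 - 1*283) = (1/139)*(1/285)*333457 + (585 - 283) = 333457/39615 + 302 = 12297187/39615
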